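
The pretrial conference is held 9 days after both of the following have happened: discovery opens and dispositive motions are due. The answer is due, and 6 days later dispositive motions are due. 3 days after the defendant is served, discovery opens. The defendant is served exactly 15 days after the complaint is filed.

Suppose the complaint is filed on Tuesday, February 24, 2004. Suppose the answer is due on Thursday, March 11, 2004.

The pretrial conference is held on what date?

The complaint is filed: Feb 24, 2004.
The defendant is served: Feb 24, 2004 + 15 days = Mar 10, 2004.
Discovery opens: Mar 10, 2004 + 3 days = Mar 13, 2004.
The answer is due: Mar 11, 2004.
Dispositive motions are due: Mar 11, 2004 + 6 days = Mar 17, 2004.
Both prerequisites met — discovery opens (Mar 13, 2004), dispositive motions are due (Mar 17, 2004); the later is Mar 17, 2004.
The pretrial conference is held: Mar 17, 2004 + 9 days = Mar 26, 2004.

Friday, March 26, 2004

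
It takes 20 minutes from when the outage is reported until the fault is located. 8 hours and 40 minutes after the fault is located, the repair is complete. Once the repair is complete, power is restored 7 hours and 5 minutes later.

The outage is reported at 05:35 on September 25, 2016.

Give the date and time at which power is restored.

21:40 on September 25, 2016

The outage is reported: 05:35 Sep 25, 2016.
The fault is located: 05:35 Sep 25, 2016 + 20m = 05:55 Sep 25, 2016.
The repair is complete: 05:55 Sep 25, 2016 + 8h40m = 14:35 Sep 25, 2016.
Power is restored: 14:35 Sep 25, 2016 + 7h05m = 21:40 Sep 25, 2016.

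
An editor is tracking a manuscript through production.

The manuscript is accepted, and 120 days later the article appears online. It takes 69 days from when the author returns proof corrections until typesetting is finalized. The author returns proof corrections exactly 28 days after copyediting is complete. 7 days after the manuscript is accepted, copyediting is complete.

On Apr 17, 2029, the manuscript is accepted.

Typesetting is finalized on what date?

Jul 30, 2029

The manuscript is accepted: Apr 17, 2029.
Copyediting is complete: Apr 17, 2029 + 7 days = Apr 24, 2029.
The author returns proof corrections: Apr 24, 2029 + 28 days = May 22, 2029.
Typesetting is finalized: May 22, 2029 + 69 days = Jul 30, 2029.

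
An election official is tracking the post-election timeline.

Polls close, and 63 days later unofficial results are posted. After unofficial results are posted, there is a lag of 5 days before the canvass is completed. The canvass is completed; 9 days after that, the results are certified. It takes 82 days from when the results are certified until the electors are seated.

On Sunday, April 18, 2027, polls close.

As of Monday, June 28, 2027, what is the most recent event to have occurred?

The canvass is completed

Polls close: Apr 18, 2027.
Unofficial results are posted: Apr 18, 2027 + 63 days = Jun 20, 2027.
The canvass is completed: Jun 20, 2027 + 5 days = Jun 25, 2027.
The results are certified: Jun 25, 2027 + 9 days = Jul 4, 2027.
The electors are seated: Jul 4, 2027 + 82 days = Sep 24, 2027.
Jun 28, 2027 falls between when the canvass is completed (Jun 25, 2027) and when the results are certified (Jul 4, 2027).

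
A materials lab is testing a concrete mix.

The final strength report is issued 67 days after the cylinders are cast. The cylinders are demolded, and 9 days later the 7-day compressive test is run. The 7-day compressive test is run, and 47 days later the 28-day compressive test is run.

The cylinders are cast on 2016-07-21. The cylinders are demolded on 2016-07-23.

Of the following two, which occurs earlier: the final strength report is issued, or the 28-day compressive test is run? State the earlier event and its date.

The 28-day compressive test is run — 2016-09-17

The cylinders are cast: Jul 21, 2016.
The final strength report is issued: Jul 21, 2016 + 67 days = Sep 26, 2016.
The cylinders are demolded: Jul 23, 2016.
The 7-day compressive test is run: Jul 23, 2016 + 9 days = Aug 1, 2016.
The 28-day compressive test is run: Aug 1, 2016 + 47 days = Sep 17, 2016.
Comparing: the final strength report is issued on Sep 26, 2016 vs the 28-day compressive test is run on Sep 17, 2016. Earlier: the 28-day compressive test is run.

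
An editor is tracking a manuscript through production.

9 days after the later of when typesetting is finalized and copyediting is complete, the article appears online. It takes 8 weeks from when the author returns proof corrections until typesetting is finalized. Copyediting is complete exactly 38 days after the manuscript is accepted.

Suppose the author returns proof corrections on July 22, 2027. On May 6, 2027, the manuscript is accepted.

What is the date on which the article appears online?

September 25, 2027

The author returns proof corrections: Jul 22, 2027.
Typesetting is finalized: Jul 22, 2027 + 8 weeks = Sep 16, 2027.
The manuscript is accepted: May 6, 2027.
Copyediting is complete: May 6, 2027 + 38 days = Jun 13, 2027.
Both prerequisites met — typesetting is finalized (Sep 16, 2027), copyediting is complete (Jun 13, 2027); the later is Sep 16, 2027.
The article appears online: Sep 16, 2027 + 9 days = Sep 25, 2027.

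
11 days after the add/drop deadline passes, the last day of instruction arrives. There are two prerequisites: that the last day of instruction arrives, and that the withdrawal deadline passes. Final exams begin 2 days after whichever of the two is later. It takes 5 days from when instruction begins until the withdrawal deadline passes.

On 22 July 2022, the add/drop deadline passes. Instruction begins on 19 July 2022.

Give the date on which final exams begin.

4 August 2022

The add/drop deadline passes: Jul 22, 2022.
The last day of instruction arrives: Jul 22, 2022 + 11 days = Aug 2, 2022.
Instruction begins: Jul 19, 2022.
The withdrawal deadline passes: Jul 19, 2022 + 5 days = Jul 24, 2022.
Both prerequisites met — the last day of instruction arrives (Aug 2, 2022), the withdrawal deadline passes (Jul 24, 2022); the later is Aug 2, 2022.
Final exams begin: Aug 2, 2022 + 2 days = Aug 4, 2022.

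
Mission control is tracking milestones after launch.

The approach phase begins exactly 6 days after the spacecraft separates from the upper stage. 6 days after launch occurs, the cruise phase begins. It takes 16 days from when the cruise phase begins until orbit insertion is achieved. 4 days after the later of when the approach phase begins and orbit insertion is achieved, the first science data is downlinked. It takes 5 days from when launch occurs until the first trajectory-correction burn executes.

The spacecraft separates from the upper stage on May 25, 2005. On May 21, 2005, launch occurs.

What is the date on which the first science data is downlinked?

June 16, 2005

The spacecraft separates from the upper stage: May 25, 2005.
The approach phase begins: May 25, 2005 + 6 days = May 31, 2005.
Launch occurs: May 21, 2005.
The cruise phase begins: May 21, 2005 + 6 days = May 27, 2005.
Orbit insertion is achieved: May 27, 2005 + 16 days = Jun 12, 2005.
Both prerequisites met — the approach phase begins (May 31, 2005), orbit insertion is achieved (Jun 12, 2005); the later is Jun 12, 2005.
The first science data is downlinked: Jun 12, 2005 + 4 days = Jun 16, 2005.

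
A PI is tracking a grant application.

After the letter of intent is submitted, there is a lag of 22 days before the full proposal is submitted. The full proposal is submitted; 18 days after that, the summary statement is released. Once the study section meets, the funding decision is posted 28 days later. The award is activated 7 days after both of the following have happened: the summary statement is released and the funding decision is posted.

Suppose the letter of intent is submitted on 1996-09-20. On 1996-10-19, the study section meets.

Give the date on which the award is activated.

1996-11-23

The letter of intent is submitted: Sep 20, 1996.
The full proposal is submitted: Sep 20, 1996 + 22 days = Oct 12, 1996.
The summary statement is released: Oct 12, 1996 + 18 days = Oct 30, 1996.
The study section meets: Oct 19, 1996.
The funding decision is posted: Oct 19, 1996 + 28 days = Nov 16, 1996.
Both prerequisites met — the summary statement is released (Oct 30, 1996), the funding decision is posted (Nov 16, 1996); the later is Nov 16, 1996.
The award is activated: Nov 16, 1996 + 7 days = Nov 23, 1996.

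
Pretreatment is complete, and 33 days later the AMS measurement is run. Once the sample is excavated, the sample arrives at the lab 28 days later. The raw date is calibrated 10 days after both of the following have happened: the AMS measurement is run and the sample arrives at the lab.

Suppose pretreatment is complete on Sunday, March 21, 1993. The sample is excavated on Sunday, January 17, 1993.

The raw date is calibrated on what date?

Pretreatment is complete: Mar 21, 1993.
The AMS measurement is run: Mar 21, 1993 + 33 days = Apr 23, 1993.
The sample is excavated: Jan 17, 1993.
The sample arrives at the lab: Jan 17, 1993 + 28 days = Feb 14, 1993.
Both prerequisites met — the AMS measurement is run (Apr 23, 1993), the sample arrives at the lab (Feb 14, 1993); the later is Apr 23, 1993.
The raw date is calibrated: Apr 23, 1993 + 10 days = May 3, 1993.

Monday, May 3, 1993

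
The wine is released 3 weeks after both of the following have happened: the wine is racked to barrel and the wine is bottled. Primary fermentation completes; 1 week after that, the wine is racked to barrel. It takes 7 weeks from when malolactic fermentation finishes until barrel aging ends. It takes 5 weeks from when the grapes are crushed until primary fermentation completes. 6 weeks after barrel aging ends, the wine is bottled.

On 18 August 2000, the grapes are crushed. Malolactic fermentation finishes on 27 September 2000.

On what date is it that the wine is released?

The grapes are crushed: Aug 18, 2000.
Primary fermentation completes: Aug 18, 2000 + 5 weeks = Sep 22, 2000.
The wine is racked to barrel: Sep 22, 2000 + 1 week = Sep 29, 2000.
Malolactic fermentation finishes: Sep 27, 2000.
Barrel aging ends: Sep 27, 2000 + 7 weeks = Nov 15, 2000.
The wine is bottled: Nov 15, 2000 + 6 weeks = Dec 27, 2000.
Both prerequisites met — the wine is racked to barrel (Sep 29, 2000), the wine is bottled (Dec 27, 2000); the later is Dec 27, 2000.
The wine is released: Dec 27, 2000 + 3 weeks = Jan 17, 2001.

17 January 2001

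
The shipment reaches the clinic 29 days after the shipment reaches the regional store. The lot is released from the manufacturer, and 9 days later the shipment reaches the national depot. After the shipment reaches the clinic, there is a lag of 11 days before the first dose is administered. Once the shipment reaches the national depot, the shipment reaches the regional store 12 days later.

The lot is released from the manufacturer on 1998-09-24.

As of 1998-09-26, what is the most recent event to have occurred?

The lot is released from the manufacturer: Sep 24, 1998.
The shipment reaches the national depot: Sep 24, 1998 + 9 days = Oct 3, 1998.
The shipment reaches the regional store: Oct 3, 1998 + 12 days = Oct 15, 1998.
The shipment reaches the clinic: Oct 15, 1998 + 29 days = Nov 13, 1998.
The first dose is administered: Nov 13, 1998 + 11 days = Nov 24, 1998.
Sep 26, 1998 falls between when the lot is released from the manufacturer (Sep 24, 1998) and when the shipment reaches the national depot (Oct 3, 1998).

The lot is released from the manufacturer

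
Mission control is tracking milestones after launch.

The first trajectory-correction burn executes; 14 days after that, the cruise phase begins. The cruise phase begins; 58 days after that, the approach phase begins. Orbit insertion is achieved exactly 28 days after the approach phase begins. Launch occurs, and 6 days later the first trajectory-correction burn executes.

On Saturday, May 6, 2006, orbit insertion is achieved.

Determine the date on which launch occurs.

Friday, January 20, 2006

Orbit insertion is achieved: May 6, 2006.
The approach phase begins: May 6, 2006 − 28 days = Apr 8, 2006.
The cruise phase begins: Apr 8, 2006 − 58 days = Feb 9, 2006.
The first trajectory-correction burn executes: Feb 9, 2006 − 14 days = Jan 26, 2006.
Launch occurs: Jan 26, 2006 − 6 days = Jan 20, 2006.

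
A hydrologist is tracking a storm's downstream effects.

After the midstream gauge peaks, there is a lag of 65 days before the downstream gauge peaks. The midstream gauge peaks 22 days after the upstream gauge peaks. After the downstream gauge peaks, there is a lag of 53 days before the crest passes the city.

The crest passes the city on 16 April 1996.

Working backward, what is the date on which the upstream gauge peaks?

The crest passes the city: Apr 16, 1996.
The downstream gauge peaks: Apr 16, 1996 − 53 days = Feb 23, 1996.
The midstream gauge peaks: Feb 23, 1996 − 65 days = Dec 20, 1995.
The upstream gauge peaks: Dec 20, 1995 − 22 days = Nov 28, 1995.

28 November 1995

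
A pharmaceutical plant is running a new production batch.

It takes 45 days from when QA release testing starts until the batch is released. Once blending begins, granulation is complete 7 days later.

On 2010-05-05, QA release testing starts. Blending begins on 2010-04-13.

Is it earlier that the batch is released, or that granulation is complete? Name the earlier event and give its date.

QA release testing starts: May 5, 2010.
The batch is released: May 5, 2010 + 45 days = Jun 19, 2010.
Blending begins: Apr 13, 2010.
Granulation is complete: Apr 13, 2010 + 7 days = Apr 20, 2010.
Comparing: the batch is released on Jun 19, 2010 vs granulation is complete on Apr 20, 2010. Earlier: granulation is complete.

Granulation is complete — 2010-04-20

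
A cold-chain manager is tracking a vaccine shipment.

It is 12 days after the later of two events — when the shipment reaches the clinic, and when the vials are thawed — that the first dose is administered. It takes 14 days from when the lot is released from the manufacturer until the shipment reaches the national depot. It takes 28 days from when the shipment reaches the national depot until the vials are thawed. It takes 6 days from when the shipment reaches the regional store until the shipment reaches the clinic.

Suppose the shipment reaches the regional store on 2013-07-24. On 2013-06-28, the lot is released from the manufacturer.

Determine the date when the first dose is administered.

2013-08-21

The shipment reaches the regional store: Jul 24, 2013.
The shipment reaches the clinic: Jul 24, 2013 + 6 days = Jul 30, 2013.
The lot is released from the manufacturer: Jun 28, 2013.
The shipment reaches the national depot: Jun 28, 2013 + 14 days = Jul 12, 2013.
The vials are thawed: Jul 12, 2013 + 28 days = Aug 9, 2013.
Both prerequisites met — the shipment reaches the clinic (Jul 30, 2013), the vials are thawed (Aug 9, 2013); the later is Aug 9, 2013.
The first dose is administered: Aug 9, 2013 + 12 days = Aug 21, 2013.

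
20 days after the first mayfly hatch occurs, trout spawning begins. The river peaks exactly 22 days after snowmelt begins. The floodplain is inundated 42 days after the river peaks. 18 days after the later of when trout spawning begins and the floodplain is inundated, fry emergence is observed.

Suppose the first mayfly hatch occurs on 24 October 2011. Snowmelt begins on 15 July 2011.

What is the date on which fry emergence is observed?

1 December 2011

The first mayfly hatch occurs: Oct 24, 2011.
Trout spawning begins: Oct 24, 2011 + 20 days = Nov 13, 2011.
Snowmelt begins: Jul 15, 2011.
The river peaks: Jul 15, 2011 + 22 days = Aug 6, 2011.
The floodplain is inundated: Aug 6, 2011 + 42 days = Sep 17, 2011.
Both prerequisites met — trout spawning begins (Nov 13, 2011), the floodplain is inundated (Sep 17, 2011); the later is Nov 13, 2011.
Fry emergence is observed: Nov 13, 2011 + 18 days = Dec 1, 2011.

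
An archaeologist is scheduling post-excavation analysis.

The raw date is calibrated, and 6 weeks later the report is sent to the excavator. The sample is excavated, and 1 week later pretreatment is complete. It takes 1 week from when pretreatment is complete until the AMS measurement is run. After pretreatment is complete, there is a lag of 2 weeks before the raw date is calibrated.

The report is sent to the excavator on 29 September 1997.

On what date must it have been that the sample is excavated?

The report is sent to the excavator: Sep 29, 1997.
The raw date is calibrated: Sep 29, 1997 − 6 weeks = Aug 18, 1997.
Pretreatment is complete: Aug 18, 1997 − 2 weeks = Aug 4, 1997.
The sample is excavated: Aug 4, 1997 − 1 week = Jul 28, 1997.

28 July 1997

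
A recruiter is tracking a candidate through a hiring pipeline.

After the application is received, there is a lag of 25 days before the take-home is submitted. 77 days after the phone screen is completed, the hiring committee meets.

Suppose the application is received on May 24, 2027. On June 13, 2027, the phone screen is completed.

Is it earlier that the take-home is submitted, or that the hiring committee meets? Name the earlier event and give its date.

The application is received: May 24, 2027.
The take-home is submitted: May 24, 2027 + 25 days = Jun 18, 2027.
The phone screen is completed: Jun 13, 2027.
The hiring committee meets: Jun 13, 2027 + 77 days = Aug 29, 2027.
Comparing: the take-home is submitted on Jun 18, 2027 vs the hiring committee meets on Aug 29, 2027. Earlier: the take-home is submitted.

The take-home is submitted — June 18, 2027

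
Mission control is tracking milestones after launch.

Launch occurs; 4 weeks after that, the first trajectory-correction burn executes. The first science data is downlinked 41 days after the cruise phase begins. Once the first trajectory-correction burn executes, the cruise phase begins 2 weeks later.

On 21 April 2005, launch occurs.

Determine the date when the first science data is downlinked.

13 July 2005

Launch occurs: Apr 21, 2005.
The first trajectory-correction burn executes: Apr 21, 2005 + 4 weeks = May 19, 2005.
The cruise phase begins: May 19, 2005 + 2 weeks = Jun 2, 2005.
The first science data is downlinked: Jun 2, 2005 + 41 days = Jul 13, 2005.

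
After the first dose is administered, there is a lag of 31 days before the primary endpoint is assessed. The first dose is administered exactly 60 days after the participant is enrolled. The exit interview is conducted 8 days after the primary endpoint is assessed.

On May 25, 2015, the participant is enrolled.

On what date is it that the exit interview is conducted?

September 1, 2015

The participant is enrolled: May 25, 2015.
The first dose is administered: May 25, 2015 + 60 days = Jul 24, 2015.
The primary endpoint is assessed: Jul 24, 2015 + 31 days = Aug 24, 2015.
The exit interview is conducted: Aug 24, 2015 + 8 days = Sep 1, 2015.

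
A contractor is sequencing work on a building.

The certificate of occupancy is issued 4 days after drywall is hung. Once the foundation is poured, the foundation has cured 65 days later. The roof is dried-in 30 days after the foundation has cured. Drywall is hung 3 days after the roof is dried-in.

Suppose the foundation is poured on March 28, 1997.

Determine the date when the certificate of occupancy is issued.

July 8, 1997

The foundation is poured: Mar 28, 1997.
The foundation has cured: Mar 28, 1997 + 65 days = Jun 1, 1997.
The roof is dried-in: Jun 1, 1997 + 30 days = Jul 1, 1997.
Drywall is hung: Jul 1, 1997 + 3 days = Jul 4, 1997.
The certificate of occupancy is issued: Jul 4, 1997 + 4 days = Jul 8, 1997.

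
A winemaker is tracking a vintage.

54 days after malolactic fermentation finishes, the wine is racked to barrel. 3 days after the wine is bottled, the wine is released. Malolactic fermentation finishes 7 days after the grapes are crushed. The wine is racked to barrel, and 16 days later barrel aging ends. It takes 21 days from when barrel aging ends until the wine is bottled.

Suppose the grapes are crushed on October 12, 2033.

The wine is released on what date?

The grapes are crushed: Oct 12, 2033.
Malolactic fermentation finishes: Oct 12, 2033 + 7 days = Oct 19, 2033.
The wine is racked to barrel: Oct 19, 2033 + 54 days = Dec 12, 2033.
Barrel aging ends: Dec 12, 2033 + 16 days = Dec 28, 2033.
The wine is bottled: Dec 28, 2033 + 21 days = Jan 18, 2034.
The wine is released: Jan 18, 2034 + 3 days = Jan 21, 2034.

January 21, 2034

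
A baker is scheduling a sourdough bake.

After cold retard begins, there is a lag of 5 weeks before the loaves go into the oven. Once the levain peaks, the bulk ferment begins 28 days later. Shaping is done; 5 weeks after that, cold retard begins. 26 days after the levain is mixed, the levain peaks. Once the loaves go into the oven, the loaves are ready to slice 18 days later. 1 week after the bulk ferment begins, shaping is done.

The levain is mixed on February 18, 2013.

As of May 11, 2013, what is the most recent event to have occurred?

The levain is mixed: Feb 18, 2013.
The levain peaks: Feb 18, 2013 + 26 days = Mar 16, 2013.
The bulk ferment begins: Mar 16, 2013 + 28 days = Apr 13, 2013.
Shaping is done: Apr 13, 2013 + 1 week = Apr 20, 2013.
Cold retard begins: Apr 20, 2013 + 5 weeks = May 25, 2013.
The loaves go into the oven: May 25, 2013 + 5 weeks = Jun 29, 2013.
The loaves are ready to slice: Jun 29, 2013 + 18 days = Jul 17, 2013.
May 11, 2013 falls between when shaping is done (Apr 20, 2013) and when cold retard begins (May 25, 2013).

Shaping is done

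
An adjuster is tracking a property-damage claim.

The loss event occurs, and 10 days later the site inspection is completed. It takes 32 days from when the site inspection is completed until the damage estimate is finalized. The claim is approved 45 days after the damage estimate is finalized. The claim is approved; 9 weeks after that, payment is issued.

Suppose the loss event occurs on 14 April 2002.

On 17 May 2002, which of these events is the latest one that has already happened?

The site inspection is completed

The loss event occurs: Apr 14, 2002.
The site inspection is completed: Apr 14, 2002 + 10 days = Apr 24, 2002.
The damage estimate is finalized: Apr 24, 2002 + 32 days = May 26, 2002.
The claim is approved: May 26, 2002 + 45 days = Jul 10, 2002.
Payment is issued: Jul 10, 2002 + 9 weeks = Sep 11, 2002.
May 17, 2002 falls between when the site inspection is completed (Apr 24, 2002) and when the damage estimate is finalized (May 26, 2002).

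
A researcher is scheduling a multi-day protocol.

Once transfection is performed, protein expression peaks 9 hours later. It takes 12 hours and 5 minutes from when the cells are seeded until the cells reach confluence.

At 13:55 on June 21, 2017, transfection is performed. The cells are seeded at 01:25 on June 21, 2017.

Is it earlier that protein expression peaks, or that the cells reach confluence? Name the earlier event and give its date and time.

Transfection is performed: 13:55 Jun 21, 2017.
Protein expression peaks: 13:55 Jun 21, 2017 + 9h = 22:55 Jun 21, 2017.
The cells are seeded: 01:25 Jun 21, 2017.
The cells reach confluence: 01:25 Jun 21, 2017 + 12h05m = 13:30 Jun 21, 2017.
Comparing: protein expression peaks at 22:55 Jun 21, 2017 vs the cells reach confluence at 13:30 Jun 21, 2017. Earlier: the cells reach confluence.

The cells reach confluence — 13:30 on June 21, 2017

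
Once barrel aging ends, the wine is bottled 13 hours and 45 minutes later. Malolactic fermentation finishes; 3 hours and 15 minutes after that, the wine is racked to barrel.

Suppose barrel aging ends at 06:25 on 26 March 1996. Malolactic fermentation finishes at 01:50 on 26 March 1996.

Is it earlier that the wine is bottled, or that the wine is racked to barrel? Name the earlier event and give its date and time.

Barrel aging ends: 06:25 Mar 26, 1996.
The wine is bottled: 06:25 Mar 26, 1996 + 13h45m = 20:10 Mar 26, 1996.
Malolactic fermentation finishes: 01:50 Mar 26, 1996.
The wine is racked to barrel: 01:50 Mar 26, 1996 + 3h15m = 05:05 Mar 26, 1996.
Comparing: the wine is bottled at 20:10 Mar 26, 1996 vs the wine is racked to barrel at 05:05 Mar 26, 1996. Earlier: the wine is racked to barrel.

The wine is racked to barrel — 05:05 on 26 March 1996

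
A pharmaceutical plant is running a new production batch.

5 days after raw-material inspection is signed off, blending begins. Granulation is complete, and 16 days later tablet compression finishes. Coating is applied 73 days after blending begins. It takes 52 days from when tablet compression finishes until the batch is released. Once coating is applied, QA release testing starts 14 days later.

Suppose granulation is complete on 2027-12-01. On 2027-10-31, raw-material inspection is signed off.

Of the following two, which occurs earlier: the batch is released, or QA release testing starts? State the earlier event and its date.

Granulation is complete: Dec 1, 2027.
Tablet compression finishes: Dec 1, 2027 + 16 days = Dec 17, 2027.
The batch is released: Dec 17, 2027 + 52 days = Feb 7, 2028.
Raw-material inspection is signed off: Oct 31, 2027.
Blending begins: Oct 31, 2027 + 5 days = Nov 5, 2027.
Coating is applied: Nov 5, 2027 + 73 days = Jan 17, 2028.
QA release testing starts: Jan 17, 2028 + 14 days = Jan 31, 2028.
Comparing: the batch is released on Feb 7, 2028 vs QA release testing starts on Jan 31, 2028. Earlier: QA release testing starts.

QA release testing starts — 2028-01-31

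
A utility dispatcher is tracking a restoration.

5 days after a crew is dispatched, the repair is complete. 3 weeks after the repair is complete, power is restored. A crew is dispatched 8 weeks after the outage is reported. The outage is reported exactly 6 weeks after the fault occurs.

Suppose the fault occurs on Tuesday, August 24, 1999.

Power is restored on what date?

Sunday, December 26, 1999

The fault occurs: Aug 24, 1999.
The outage is reported: Aug 24, 1999 + 6 weeks = Oct 5, 1999.
A crew is dispatched: Oct 5, 1999 + 8 weeks = Nov 30, 1999.
The repair is complete: Nov 30, 1999 + 5 days = Dec 5, 1999.
Power is restored: Dec 5, 1999 + 3 weeks = Dec 26, 1999.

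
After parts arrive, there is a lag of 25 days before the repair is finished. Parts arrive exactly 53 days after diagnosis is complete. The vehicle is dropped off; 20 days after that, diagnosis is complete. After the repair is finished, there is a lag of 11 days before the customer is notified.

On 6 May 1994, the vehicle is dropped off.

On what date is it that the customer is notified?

23 August 1994

The vehicle is dropped off: May 6, 1994.
Diagnosis is complete: May 6, 1994 + 20 days = May 26, 1994.
Parts arrive: May 26, 1994 + 53 days = Jul 18, 1994.
The repair is finished: Jul 18, 1994 + 25 days = Aug 12, 1994.
The customer is notified: Aug 12, 1994 + 11 days = Aug 23, 1994.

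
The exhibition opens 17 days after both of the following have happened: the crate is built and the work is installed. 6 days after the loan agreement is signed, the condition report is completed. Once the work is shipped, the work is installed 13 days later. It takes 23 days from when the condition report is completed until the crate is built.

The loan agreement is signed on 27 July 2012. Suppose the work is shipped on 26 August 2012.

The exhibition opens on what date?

The loan agreement is signed: Jul 27, 2012.
The condition report is completed: Jul 27, 2012 + 6 days = Aug 2, 2012.
The crate is built: Aug 2, 2012 + 23 days = Aug 25, 2012.
The work is shipped: Aug 26, 2012.
The work is installed: Aug 26, 2012 + 13 days = Sep 8, 2012.
Both prerequisites met — the crate is built (Aug 25, 2012), the work is installed (Sep 8, 2012); the later is Sep 8, 2012.
The exhibition opens: Sep 8, 2012 + 17 days = Sep 25, 2012.

25 September 2012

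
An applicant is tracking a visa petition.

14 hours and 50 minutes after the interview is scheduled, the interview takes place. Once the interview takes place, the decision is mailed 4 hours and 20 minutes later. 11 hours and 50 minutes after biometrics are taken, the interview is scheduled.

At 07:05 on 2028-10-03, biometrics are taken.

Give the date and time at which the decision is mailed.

14:05 on 2028-10-04

Biometrics are taken: 07:05 Oct 3, 2028.
The interview is scheduled: 07:05 Oct 3, 2028 + 11h50m = 18:55 Oct 3, 2028.
The interview takes place: 18:55 Oct 3, 2028 + 14h50m = 09:45 Oct 4, 2028.
The decision is mailed: 09:45 Oct 4, 2028 + 4h20m = 14:05 Oct 4, 2028.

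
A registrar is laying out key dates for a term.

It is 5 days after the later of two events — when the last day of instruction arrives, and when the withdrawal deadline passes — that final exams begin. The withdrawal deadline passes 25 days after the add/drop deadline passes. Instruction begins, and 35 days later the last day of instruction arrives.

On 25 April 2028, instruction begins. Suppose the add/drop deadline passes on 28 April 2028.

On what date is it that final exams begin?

Instruction begins: Apr 25, 2028.
The last day of instruction arrives: Apr 25, 2028 + 35 days = May 30, 2028.
The add/drop deadline passes: Apr 28, 2028.
The withdrawal deadline passes: Apr 28, 2028 + 25 days = May 23, 2028.
Both prerequisites met — the last day of instruction arrives (May 30, 2028), the withdrawal deadline passes (May 23, 2028); the later is May 30, 2028.
Final exams begin: May 30, 2028 + 5 days = Jun 4, 2028.

4 June 2028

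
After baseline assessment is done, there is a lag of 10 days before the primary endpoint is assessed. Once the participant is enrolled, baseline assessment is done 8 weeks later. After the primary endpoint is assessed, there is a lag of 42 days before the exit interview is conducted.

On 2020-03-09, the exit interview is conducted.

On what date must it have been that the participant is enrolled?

The exit interview is conducted: Mar 9, 2020.
The primary endpoint is assessed: Mar 9, 2020 − 42 days = Jan 27, 2020.
Baseline assessment is done: Jan 27, 2020 − 10 days = Jan 17, 2020.
The participant is enrolled: Jan 17, 2020 − 8 weeks = Nov 22, 2019.

2019-11-22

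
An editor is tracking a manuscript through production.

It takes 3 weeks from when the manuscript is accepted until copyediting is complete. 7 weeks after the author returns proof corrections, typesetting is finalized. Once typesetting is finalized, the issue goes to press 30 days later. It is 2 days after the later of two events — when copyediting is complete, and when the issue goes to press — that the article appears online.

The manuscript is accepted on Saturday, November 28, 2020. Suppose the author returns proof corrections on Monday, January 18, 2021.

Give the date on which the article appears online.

The manuscript is accepted: Nov 28, 2020.
Copyediting is complete: Nov 28, 2020 + 3 weeks = Dec 19, 2020.
The author returns proof corrections: Jan 18, 2021.
Typesetting is finalized: Jan 18, 2021 + 7 weeks = Mar 8, 2021.
The issue goes to press: Mar 8, 2021 + 30 days = Apr 7, 2021.
Both prerequisites met — copyediting is complete (Dec 19, 2020), the issue goes to press (Apr 7, 2021); the later is Apr 7, 2021.
The article appears online: Apr 7, 2021 + 2 days = Apr 9, 2021.

Friday, April 9, 2021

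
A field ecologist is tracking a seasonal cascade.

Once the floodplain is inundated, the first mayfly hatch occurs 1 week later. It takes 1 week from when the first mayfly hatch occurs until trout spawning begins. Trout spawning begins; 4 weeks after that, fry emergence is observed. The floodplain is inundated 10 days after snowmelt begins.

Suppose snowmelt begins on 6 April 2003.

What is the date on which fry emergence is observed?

Snowmelt begins: Apr 6, 2003.
The floodplain is inundated: Apr 6, 2003 + 10 days = Apr 16, 2003.
The first mayfly hatch occurs: Apr 16, 2003 + 1 week = Apr 23, 2003.
Trout spawning begins: Apr 23, 2003 + 1 week = Apr 30, 2003.
Fry emergence is observed: Apr 30, 2003 + 4 weeks = May 28, 2003.

28 May 2003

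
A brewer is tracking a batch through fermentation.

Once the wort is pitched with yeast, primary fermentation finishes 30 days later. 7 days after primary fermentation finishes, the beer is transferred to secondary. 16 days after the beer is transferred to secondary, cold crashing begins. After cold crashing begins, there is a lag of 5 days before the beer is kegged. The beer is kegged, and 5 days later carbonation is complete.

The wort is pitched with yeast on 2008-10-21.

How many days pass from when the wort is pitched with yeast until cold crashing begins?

53 days

Causal path: the wort is pitched with yeast → primary fermentation finishes → the beer is transferred to secondary → cold crashing begins.
Total delay along the path: 30 + 7 + 16 = 53 days.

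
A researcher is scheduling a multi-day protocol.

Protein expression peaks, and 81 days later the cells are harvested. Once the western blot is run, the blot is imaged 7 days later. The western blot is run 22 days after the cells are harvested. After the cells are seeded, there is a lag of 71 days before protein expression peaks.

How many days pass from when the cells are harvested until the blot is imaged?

29 days

Causal path: the cells are harvested → the western blot is run → the blot is imaged.
Total delay along the path: 22 + 7 = 29 days.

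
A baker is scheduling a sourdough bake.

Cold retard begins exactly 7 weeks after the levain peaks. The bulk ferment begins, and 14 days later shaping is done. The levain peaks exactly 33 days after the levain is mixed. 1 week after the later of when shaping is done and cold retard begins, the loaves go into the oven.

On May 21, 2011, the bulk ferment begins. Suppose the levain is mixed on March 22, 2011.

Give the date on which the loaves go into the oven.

June 19, 2011

The bulk ferment begins: May 21, 2011.
Shaping is done: May 21, 2011 + 14 days = Jun 4, 2011.
The levain is mixed: Mar 22, 2011.
The levain peaks: Mar 22, 2011 + 33 days = Apr 24, 2011.
Cold retard begins: Apr 24, 2011 + 7 weeks = Jun 12, 2011.
Both prerequisites met — shaping is done (Jun 4, 2011), cold retard begins (Jun 12, 2011); the later is Jun 12, 2011.
The loaves go into the oven: Jun 12, 2011 + 1 week = Jun 19, 2011.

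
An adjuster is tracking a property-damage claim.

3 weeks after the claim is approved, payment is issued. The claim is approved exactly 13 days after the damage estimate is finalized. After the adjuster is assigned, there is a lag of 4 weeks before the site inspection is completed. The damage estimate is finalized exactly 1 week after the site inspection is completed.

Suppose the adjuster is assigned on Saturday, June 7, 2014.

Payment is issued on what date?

The adjuster is assigned: Jun 7, 2014.
The site inspection is completed: Jun 7, 2014 + 4 weeks = Jul 5, 2014.
The damage estimate is finalized: Jul 5, 2014 + 1 week = Jul 12, 2014.
The claim is approved: Jul 12, 2014 + 13 days = Jul 25, 2014.
Payment is issued: Jul 25, 2014 + 3 weeks = Aug 15, 2014.

Friday, August 15, 2014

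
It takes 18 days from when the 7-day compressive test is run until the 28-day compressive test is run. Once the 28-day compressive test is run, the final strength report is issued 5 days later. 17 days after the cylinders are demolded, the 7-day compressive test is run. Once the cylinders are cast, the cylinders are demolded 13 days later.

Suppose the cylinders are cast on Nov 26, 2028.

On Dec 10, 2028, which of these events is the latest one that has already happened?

The cylinders are cast: Nov 26, 2028.
The cylinders are demolded: Nov 26, 2028 + 13 days = Dec 9, 2028.
The 7-day compressive test is run: Dec 9, 2028 + 17 days = Dec 26, 2028.
The 28-day compressive test is run: Dec 26, 2028 + 18 days = Jan 13, 2029.
The final strength report is issued: Jan 13, 2029 + 5 days = Jan 18, 2029.
Dec 10, 2028 falls between when the cylinders are demolded (Dec 9, 2028) and when the 7-day compressive test is run (Dec 26, 2028).

The cylinders are demolded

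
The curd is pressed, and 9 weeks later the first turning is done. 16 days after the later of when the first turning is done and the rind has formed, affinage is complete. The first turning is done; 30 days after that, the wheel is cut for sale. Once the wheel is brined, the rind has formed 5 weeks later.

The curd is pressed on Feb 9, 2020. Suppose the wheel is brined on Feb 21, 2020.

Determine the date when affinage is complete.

Apr 28, 2020

The curd is pressed: Feb 9, 2020.
The first turning is done: Feb 9, 2020 + 9 weeks = Apr 12, 2020.
The wheel is brined: Feb 21, 2020.
The rind has formed: Feb 21, 2020 + 5 weeks = Mar 27, 2020.
Both prerequisites met — the first turning is done (Apr 12, 2020), the rind has formed (Mar 27, 2020); the later is Apr 12, 2020.
Affinage is complete: Apr 12, 2020 + 16 days = Apr 28, 2020.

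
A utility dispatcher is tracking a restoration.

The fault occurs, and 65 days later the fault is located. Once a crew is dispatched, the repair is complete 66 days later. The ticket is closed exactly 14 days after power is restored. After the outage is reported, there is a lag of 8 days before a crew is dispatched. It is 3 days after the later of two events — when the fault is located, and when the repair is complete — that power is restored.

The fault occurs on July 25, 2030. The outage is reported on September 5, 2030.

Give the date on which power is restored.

November 21, 2030

The fault occurs: Jul 25, 2030.
The fault is located: Jul 25, 2030 + 65 days = Sep 28, 2030.
The outage is reported: Sep 5, 2030.
A crew is dispatched: Sep 5, 2030 + 8 days = Sep 13, 2030.
The repair is complete: Sep 13, 2030 + 66 days = Nov 18, 2030.
Both prerequisites met — the fault is located (Sep 28, 2030), the repair is complete (Nov 18, 2030); the later is Nov 18, 2030.
Power is restored: Nov 18, 2030 + 3 days = Nov 21, 2030.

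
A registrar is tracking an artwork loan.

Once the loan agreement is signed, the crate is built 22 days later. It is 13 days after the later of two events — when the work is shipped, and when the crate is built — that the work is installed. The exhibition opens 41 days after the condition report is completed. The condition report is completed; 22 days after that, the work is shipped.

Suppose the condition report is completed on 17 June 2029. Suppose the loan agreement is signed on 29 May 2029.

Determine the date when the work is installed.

22 July 2029

The condition report is completed: Jun 17, 2029.
The work is shipped: Jun 17, 2029 + 22 days = Jul 9, 2029.
The loan agreement is signed: May 29, 2029.
The crate is built: May 29, 2029 + 22 days = Jun 20, 2029.
Both prerequisites met — the work is shipped (Jul 9, 2029), the crate is built (Jun 20, 2029); the later is Jul 9, 2029.
The work is installed: Jul 9, 2029 + 13 days = Jul 22, 2029.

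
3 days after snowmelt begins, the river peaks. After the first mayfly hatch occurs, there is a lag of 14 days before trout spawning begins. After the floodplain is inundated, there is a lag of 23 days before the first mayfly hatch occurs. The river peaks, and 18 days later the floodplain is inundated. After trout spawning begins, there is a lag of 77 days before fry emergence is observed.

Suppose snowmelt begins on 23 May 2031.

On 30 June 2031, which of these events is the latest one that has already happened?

The floodplain is inundated

Snowmelt begins: May 23, 2031.
The river peaks: May 23, 2031 + 3 days = May 26, 2031.
The floodplain is inundated: May 26, 2031 + 18 days = Jun 13, 2031.
The first mayfly hatch occurs: Jun 13, 2031 + 23 days = Jul 6, 2031.
Trout spawning begins: Jul 6, 2031 + 14 days = Jul 20, 2031.
Fry emergence is observed: Jul 20, 2031 + 77 days = Oct 5, 2031.
Jun 30, 2031 falls between when the floodplain is inundated (Jun 13, 2031) and when the first mayfly hatch occurs (Jul 6, 2031).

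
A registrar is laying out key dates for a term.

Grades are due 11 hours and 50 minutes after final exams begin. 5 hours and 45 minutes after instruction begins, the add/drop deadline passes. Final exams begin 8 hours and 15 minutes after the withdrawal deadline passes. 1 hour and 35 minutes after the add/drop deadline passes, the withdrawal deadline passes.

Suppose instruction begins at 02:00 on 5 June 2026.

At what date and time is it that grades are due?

05:25 on 6 June 2026

Instruction begins: 02:00 Jun 5, 2026.
The add/drop deadline passes: 02:00 Jun 5, 2026 + 5h45m = 07:45 Jun 5, 2026.
The withdrawal deadline passes: 07:45 Jun 5, 2026 + 1h35m = 09:20 Jun 5, 2026.
Final exams begin: 09:20 Jun 5, 2026 + 8h15m = 17:35 Jun 5, 2026.
Grades are due: 17:35 Jun 5, 2026 + 11h50m = 05:25 Jun 6, 2026.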